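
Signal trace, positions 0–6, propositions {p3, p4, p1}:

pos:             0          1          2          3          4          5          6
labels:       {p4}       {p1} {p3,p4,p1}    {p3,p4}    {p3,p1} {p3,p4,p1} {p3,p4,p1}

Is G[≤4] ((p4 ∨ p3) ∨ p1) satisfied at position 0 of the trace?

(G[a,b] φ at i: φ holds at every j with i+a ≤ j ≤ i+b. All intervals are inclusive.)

Check ((p4 ∨ p3) ∨ p1) at every j in [0,4]:
  j=0: true
  j=1: true
  j=2: true
  j=3: true
  j=4: true
All positions satisfy it → formula holds.

Yes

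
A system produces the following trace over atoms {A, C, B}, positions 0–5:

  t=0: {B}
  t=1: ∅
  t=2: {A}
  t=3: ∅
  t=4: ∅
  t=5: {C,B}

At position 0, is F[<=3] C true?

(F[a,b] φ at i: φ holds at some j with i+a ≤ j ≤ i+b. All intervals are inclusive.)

Check C at each j in [0,3]:
  j=0: false
  j=1: false
  j=2: false
  j=3: false
No position in the window satisfies it → formula fails.

No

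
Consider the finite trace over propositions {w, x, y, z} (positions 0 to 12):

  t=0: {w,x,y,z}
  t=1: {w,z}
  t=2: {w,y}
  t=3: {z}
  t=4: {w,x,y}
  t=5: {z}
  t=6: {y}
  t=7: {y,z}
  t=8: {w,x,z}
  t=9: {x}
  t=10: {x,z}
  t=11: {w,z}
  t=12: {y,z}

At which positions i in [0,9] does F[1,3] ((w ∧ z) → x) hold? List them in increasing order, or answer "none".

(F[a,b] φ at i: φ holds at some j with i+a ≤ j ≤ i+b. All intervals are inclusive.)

0, 1, 2, 3, 4, 5, 6, 7, 8, 9

Evaluate at each i in [0,9]:
  i=0: ✓ (witness j=2)
  i=1: ✓ (witness j=2)
  i=2: ✓ (witness j=3)
  i=3: ✓ (witness j=4)
  i=4: ✓ (witness j=5)
  i=5: ✓ (witness j=6)
  i=6: ✓ (witness j=7)
  i=7: ✓ (witness j=8)
  i=8: ✓ (witness j=9)
  i=9: ✓ (witness j=10)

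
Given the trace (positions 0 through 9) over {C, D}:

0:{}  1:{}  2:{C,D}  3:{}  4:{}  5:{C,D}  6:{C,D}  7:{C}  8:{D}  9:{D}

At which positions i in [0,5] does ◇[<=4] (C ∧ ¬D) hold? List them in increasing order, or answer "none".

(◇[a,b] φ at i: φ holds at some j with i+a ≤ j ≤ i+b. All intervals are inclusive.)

3, 4, 5

Evaluate at each i in [0,5]:
  i=0: ✗ (none in [0,4])
  i=1: ✗ (none in [1,5])
  i=2: ✗ (none in [2,6])
  i=3: ✓ (witness j=7)
  i=4: ✓ (witness j=7)
  i=5: ✓ (witness j=7)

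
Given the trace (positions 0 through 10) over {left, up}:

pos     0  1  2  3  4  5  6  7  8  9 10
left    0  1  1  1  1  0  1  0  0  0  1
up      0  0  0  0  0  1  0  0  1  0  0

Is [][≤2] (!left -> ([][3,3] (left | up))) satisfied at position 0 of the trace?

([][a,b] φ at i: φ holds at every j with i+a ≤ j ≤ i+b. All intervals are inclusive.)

Yes

Check (!left -> ([][3,3] (left | up))) at every j in [0,2]:
  j=0: antecedent true; consequent holds on [3,3] → ✓
  j=1: antecedent false → ✓
  j=2: antecedent false → ✓
All positions satisfy it → formula holds.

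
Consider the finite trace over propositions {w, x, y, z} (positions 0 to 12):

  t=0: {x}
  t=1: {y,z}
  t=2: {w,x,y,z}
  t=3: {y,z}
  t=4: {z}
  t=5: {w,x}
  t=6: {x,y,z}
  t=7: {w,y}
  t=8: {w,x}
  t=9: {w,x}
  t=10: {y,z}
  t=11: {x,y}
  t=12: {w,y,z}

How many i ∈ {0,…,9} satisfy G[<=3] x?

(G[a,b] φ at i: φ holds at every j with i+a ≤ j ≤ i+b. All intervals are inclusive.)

0

Evaluate at each i in [0,9]:
  i=0: ✗ (fails at j=1)
  i=1: ✗ (fails at j=1)
  i=2: ✗ (fails at j=3)
  i=3: ✗ (fails at j=3)
  i=4: ✗ (fails at j=4)
  i=5: ✗ (fails at j=7)
  i=6: ✗ (fails at j=7)
  i=7: ✗ (fails at j=7)
  i=8: ✗ (fails at j=10)
  i=9: ✗ (fails at j=10)
Positions where it holds: {} → 0.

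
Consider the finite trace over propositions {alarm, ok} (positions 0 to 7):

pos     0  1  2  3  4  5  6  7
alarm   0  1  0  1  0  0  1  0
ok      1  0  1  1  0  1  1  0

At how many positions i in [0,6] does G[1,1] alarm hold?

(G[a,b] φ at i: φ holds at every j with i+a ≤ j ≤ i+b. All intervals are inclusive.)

3

Evaluate at each i in [0,6]:
  i=0: ✓ (all of [1,1])
  i=1: ✗ (fails at j=2)
  i=2: ✓ (all of [3,3])
  i=3: ✗ (fails at j=4)
  i=4: ✗ (fails at j=5)
  i=5: ✓ (all of [6,6])
  i=6: ✗ (fails at j=7)
Positions where it holds: {0, 2, 5} → 3.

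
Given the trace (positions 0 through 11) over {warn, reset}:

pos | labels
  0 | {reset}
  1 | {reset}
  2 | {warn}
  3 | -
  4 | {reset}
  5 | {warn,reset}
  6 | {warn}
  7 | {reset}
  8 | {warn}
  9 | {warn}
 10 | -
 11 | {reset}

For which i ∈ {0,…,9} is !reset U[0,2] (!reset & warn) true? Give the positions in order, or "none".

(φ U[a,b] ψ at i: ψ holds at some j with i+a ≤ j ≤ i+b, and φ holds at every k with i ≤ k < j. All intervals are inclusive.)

Evaluate at each i in [0,9]:
  i=0: ✗ (lhs fails at k=0 before rhs at j=2)
  i=1: ✗ (lhs fails at k=1 before rhs at j=2)
  i=2: ✓ (rhs at j=2)
  i=3: ✗ (no rhs in [3,5])
  i=4: ✗ (lhs fails at k=4 before rhs at j=6)
  i=5: ✗ (lhs fails at k=5 before rhs at j=6)
  i=6: ✓ (rhs at j=6)
  i=7: ✗ (lhs fails at k=7 before rhs at j=8)
  i=8: ✓ (rhs at j=8)
  i=9: ✓ (rhs at j=9)

2, 6, 8, 9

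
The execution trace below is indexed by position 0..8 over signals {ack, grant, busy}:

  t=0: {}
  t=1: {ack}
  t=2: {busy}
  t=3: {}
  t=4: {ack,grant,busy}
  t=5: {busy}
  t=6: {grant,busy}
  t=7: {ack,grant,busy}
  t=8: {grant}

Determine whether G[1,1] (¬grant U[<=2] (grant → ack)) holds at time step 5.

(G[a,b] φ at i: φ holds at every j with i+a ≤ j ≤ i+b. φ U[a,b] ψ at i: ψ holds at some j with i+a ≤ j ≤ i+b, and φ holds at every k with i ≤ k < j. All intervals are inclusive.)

Check (¬grant U[<=2] (grant → ack)) at every j in [6,6]:
  j=6: fails
Fails at j=6 → formula fails.

False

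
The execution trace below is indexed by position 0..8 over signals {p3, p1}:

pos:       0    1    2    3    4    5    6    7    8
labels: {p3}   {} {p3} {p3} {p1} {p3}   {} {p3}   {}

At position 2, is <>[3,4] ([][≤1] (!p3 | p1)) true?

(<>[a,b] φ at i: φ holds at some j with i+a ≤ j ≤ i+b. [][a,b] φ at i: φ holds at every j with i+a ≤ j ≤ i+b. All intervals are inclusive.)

Check [][≤1] (!p3 | p1) at each j in [5,6]:
  j=5: fails at 5
  j=6: fails at 7
No position in the window satisfies it → formula fails.

False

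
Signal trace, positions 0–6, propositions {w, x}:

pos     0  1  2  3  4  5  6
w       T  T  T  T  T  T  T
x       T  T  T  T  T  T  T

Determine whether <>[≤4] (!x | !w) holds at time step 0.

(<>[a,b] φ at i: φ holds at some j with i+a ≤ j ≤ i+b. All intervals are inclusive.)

Check (!x | !w) at each j in [0,4]:
  j=0: false
  j=1: false
  j=2: false
  j=3: false
  j=4: false
No position in the window satisfies it → formula fails.

Does not hold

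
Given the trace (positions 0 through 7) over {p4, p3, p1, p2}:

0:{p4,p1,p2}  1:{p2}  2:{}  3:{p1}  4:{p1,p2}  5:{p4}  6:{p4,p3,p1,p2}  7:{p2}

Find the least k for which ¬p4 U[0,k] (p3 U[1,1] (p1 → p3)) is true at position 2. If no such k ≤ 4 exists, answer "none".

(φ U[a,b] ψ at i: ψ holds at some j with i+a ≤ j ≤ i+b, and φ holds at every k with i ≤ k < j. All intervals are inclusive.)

none

Need earliest j ≥ 2 with (p3 U[1,1] (p1 → p3)), and ¬p4 at every k in [2,j-1].
  j=2: rhs fails.
  j=3: rhs fails.
  j=4: rhs fails.
  j=5: rhs fails.
  j=6: rhs holds but lhs fails at k=5.
No witness within the range → none.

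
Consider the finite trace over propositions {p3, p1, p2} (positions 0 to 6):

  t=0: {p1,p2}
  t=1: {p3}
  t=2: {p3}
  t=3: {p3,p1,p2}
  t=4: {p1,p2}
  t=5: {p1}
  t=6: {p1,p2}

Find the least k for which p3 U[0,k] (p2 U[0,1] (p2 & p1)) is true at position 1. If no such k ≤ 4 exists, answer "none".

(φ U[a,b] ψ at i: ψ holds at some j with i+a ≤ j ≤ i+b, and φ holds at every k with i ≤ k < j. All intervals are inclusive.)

Need earliest j ≥ 1 with (p2 U[0,1] (p2 & p1)), and p3 at every k in [1,j-1].
  j=1: rhs fails.
  j=2: rhs fails.
  j=3: rhs holds; lhs holds on [1,2]. k = 2.

2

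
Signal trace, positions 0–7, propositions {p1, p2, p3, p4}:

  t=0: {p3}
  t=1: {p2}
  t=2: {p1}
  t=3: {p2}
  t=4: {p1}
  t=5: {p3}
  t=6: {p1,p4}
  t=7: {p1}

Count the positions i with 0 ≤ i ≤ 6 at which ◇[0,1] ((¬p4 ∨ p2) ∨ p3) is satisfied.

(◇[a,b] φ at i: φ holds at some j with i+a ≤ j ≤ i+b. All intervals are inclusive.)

Evaluate at each i in [0,6]:
  i=0: ✓ (witness j=0)
  i=1: ✓ (witness j=1)
  i=2: ✓ (witness j=2)
  i=3: ✓ (witness j=3)
  i=4: ✓ (witness j=4)
  i=5: ✓ (witness j=5)
  i=6: ✓ (witness j=7)
Positions where it holds: {0, 1, 2, 3, 4, 5, 6} → 7.

7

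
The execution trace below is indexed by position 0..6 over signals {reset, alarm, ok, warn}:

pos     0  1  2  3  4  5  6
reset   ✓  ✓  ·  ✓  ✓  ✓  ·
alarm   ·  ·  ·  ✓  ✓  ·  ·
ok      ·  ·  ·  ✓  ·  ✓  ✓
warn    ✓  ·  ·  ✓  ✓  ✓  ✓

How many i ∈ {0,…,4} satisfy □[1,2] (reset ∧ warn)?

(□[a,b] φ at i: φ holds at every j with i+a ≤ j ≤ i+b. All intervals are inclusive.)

2

Evaluate at each i in [0,4]:
  i=0: ✗ (fails at j=1)
  i=1: ✗ (fails at j=2)
  i=2: ✓ (all of [3,4])
  i=3: ✓ (all of [4,5])
  i=4: ✗ (fails at j=6)
Positions where it holds: {2, 3} → 2.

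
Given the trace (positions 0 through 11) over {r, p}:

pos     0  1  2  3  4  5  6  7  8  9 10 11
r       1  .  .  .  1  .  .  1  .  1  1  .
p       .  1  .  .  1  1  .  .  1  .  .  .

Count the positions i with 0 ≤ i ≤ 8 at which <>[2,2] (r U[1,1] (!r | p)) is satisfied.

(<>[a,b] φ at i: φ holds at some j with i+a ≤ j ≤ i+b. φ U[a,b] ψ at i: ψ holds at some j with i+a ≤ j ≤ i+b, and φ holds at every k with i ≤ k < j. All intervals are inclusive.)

Evaluate at each i in [0,8]:
  i=0: ✗ (none in [2,2])
  i=1: ✗ (none in [3,3])
  i=2: ✓ (witness j=4)
  i=3: ✗ (none in [5,5])
  i=4: ✗ (none in [6,6])
  i=5: ✓ (witness j=7)
  i=6: ✗ (none in [8,8])
  i=7: ✗ (none in [9,9])
  i=8: ✓ (witness j=10)
Positions where it holds: {2, 5, 8} → 3.

3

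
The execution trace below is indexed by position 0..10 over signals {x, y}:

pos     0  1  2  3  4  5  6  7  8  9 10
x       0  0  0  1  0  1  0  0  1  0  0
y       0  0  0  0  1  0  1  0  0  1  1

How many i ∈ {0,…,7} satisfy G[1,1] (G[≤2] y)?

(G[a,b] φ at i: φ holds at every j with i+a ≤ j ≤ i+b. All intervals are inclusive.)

Evaluate at each i in [0,7]:
  i=0: ✗ (fails at j=1)
  i=1: ✗ (fails at j=2)
  i=2: ✗ (fails at j=3)
  i=3: ✗ (fails at j=4)
  i=4: ✗ (fails at j=5)
  i=5: ✗ (fails at j=6)
  i=6: ✗ (fails at j=7)
  i=7: ✗ (fails at j=8)
Positions where it holds: {} → 0.

0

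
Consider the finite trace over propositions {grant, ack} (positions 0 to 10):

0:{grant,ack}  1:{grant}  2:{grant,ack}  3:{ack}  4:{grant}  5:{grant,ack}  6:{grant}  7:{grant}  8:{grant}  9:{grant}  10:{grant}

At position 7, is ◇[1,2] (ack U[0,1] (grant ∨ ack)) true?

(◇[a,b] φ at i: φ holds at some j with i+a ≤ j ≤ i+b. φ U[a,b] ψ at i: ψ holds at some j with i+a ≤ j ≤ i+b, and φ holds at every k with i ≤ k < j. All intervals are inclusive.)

Check (ack U[0,1] (grant ∨ ack)) at each j in [8,9]:
  j=8: holds
  j=9: holds
Found at j=8 → formula holds.

True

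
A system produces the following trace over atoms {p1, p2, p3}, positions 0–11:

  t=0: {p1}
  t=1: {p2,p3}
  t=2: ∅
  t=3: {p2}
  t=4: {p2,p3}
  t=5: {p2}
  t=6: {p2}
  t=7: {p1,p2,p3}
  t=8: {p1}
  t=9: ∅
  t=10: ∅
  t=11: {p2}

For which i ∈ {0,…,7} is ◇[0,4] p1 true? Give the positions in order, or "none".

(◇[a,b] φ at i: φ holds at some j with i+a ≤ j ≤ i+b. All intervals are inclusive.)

0, 3, 4, 5, 6, 7

Evaluate at each i in [0,7]:
  i=0: ✓ (witness j=0)
  i=1: ✗ (none in [1,5])
  i=2: ✗ (none in [2,6])
  i=3: ✓ (witness j=7)
  i=4: ✓ (witness j=7)
  i=5: ✓ (witness j=7)
  i=6: ✓ (witness j=7)
  i=7: ✓ (witness j=7)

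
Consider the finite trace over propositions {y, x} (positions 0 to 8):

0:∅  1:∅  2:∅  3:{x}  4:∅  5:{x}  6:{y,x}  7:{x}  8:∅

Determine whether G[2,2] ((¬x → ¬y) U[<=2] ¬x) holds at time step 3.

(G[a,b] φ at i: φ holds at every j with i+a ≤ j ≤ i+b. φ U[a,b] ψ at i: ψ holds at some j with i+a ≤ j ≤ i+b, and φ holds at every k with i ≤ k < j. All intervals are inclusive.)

Does not hold

Check ((¬x → ¬y) U[<=2] ¬x) at every j in [5,5]:
  j=5: fails
Fails at j=5 → formula fails.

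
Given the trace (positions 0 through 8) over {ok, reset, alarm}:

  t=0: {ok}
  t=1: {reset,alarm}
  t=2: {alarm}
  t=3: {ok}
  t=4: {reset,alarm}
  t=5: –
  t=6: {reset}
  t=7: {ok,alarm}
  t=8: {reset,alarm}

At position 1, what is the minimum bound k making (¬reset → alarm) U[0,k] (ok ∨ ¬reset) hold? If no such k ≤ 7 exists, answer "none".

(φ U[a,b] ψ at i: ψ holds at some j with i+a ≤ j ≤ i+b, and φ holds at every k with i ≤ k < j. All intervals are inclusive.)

1

Need earliest j ≥ 1 with (ok ∨ ¬reset), and (¬reset → alarm) at every k in [1,j-1].
  j=1: rhs fails.
  j=2: rhs holds; lhs holds on [1,1]. k = 1.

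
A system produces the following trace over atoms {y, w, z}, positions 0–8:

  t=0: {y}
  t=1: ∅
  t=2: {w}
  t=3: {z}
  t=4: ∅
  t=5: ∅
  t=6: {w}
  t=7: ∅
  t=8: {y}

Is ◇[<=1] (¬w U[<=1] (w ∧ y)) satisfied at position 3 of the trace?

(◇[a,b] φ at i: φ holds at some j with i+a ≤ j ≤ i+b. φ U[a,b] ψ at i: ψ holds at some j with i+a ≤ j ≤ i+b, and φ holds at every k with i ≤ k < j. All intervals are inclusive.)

Check (¬w U[<=1] (w ∧ y)) at each j in [3,4]:
  j=3: fails
  j=4: fails
No position in the window satisfies it → formula fails.

False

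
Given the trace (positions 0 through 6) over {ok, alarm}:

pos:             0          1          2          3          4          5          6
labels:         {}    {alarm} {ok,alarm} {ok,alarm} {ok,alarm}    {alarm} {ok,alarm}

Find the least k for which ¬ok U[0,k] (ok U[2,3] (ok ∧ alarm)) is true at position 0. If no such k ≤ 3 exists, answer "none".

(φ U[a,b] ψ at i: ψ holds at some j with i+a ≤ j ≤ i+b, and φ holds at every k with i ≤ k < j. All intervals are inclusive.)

Need earliest j ≥ 0 with (ok U[2,3] (ok ∧ alarm)), and ¬ok at every k in [0,j-1].
  j=0: rhs fails.
  j=1: rhs fails.
  j=2: rhs holds; lhs holds on [0,1]. k = 2.

2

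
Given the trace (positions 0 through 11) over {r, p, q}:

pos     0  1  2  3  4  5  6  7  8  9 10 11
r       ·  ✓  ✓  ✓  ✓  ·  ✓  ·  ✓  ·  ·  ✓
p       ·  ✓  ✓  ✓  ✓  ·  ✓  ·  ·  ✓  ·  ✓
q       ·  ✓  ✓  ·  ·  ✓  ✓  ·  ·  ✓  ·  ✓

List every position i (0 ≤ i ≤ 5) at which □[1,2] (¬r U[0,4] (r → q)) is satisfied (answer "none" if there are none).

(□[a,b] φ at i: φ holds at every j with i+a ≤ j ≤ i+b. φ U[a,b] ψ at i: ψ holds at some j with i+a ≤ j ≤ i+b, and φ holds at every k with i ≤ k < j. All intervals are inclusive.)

Evaluate at each i in [0,5]:
  i=0: ✓ (all of [1,2])
  i=1: ✗ (fails at j=3)
  i=2: ✗ (fails at j=3)
  i=3: ✗ (fails at j=4)
  i=4: ✓ (all of [5,6])
  i=5: ✓ (all of [6,7])

0, 4, 5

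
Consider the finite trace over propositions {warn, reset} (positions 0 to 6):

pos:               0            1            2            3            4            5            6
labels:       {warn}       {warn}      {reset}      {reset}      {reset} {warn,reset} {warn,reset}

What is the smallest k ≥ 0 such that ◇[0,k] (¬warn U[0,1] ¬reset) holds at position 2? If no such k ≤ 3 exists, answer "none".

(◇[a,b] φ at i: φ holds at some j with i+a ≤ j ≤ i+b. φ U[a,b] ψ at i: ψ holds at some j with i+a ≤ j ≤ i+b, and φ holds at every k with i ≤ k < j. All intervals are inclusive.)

Scan j = 2,3,… for (¬warn U[0,1] ¬reset):
  j=2: fails
  j=3: fails
  j=4: fails
  j=5: fails
No j in [2,5] satisfies it → none.

none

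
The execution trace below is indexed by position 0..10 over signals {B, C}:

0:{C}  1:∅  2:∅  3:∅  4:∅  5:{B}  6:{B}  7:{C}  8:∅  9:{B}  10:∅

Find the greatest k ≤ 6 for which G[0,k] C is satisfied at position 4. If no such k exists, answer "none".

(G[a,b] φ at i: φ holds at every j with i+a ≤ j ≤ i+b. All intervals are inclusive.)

none

C must hold from j=4 onward; find where it first fails.
  j=4: fails → no k works.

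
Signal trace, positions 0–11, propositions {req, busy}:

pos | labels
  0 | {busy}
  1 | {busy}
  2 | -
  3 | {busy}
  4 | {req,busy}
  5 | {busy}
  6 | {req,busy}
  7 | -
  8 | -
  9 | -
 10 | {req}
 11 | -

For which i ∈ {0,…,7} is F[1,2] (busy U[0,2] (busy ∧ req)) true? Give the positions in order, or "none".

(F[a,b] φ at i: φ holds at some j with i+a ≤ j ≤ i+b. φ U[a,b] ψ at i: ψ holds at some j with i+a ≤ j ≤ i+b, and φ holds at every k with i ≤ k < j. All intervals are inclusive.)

Evaluate at each i in [0,7]:
  i=0: ✗ (none in [1,2])
  i=1: ✓ (witness j=3)
  i=2: ✓ (witness j=3)
  i=3: ✓ (witness j=4)
  i=4: ✓ (witness j=5)
  i=5: ✓ (witness j=6)
  i=6: ✗ (none in [7,8])
  i=7: ✗ (none in [8,9])

1, 2, 3, 4, 5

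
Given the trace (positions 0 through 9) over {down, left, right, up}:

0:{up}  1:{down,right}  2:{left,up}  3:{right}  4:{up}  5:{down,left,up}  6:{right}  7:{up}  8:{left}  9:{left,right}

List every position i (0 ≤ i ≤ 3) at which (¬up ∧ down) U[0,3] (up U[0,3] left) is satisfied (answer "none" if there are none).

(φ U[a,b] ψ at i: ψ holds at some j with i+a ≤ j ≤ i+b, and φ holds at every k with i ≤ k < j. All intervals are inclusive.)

1, 2

Evaluate at each i in [0,3]:
  i=0: ✗ (lhs fails at k=0 before rhs at j=2)
  i=1: ✓ (rhs at j=2; lhs holds on [1,1])
  i=2: ✓ (rhs at j=2)
  i=3: ✗ (lhs fails at k=3 before rhs at j=4)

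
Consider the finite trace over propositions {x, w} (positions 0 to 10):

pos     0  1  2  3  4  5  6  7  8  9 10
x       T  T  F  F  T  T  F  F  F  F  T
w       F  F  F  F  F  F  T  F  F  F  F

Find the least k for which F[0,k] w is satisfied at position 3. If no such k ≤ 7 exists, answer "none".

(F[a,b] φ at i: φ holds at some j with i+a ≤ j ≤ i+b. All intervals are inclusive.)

3

Scan j = 3,4,… for w:
  j=3: fails
  j=4: fails
  j=5: fails
  j=6: holds
First hit at j=6, so smallest k = 6-3 = 3.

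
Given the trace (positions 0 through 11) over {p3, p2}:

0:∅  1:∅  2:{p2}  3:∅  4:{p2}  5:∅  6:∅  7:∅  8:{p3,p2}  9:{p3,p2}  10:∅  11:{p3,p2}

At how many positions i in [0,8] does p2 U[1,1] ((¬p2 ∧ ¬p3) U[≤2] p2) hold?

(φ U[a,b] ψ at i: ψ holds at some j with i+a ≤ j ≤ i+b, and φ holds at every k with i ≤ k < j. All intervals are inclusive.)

Evaluate at each i in [0,8]:
  i=0: ✗ (lhs fails at k=0 before rhs at j=1)
  i=1: ✗ (lhs fails at k=1 before rhs at j=2)
  i=2: ✓ (rhs at j=3; lhs holds on [2,2])
  i=3: ✗ (lhs fails at k=3 before rhs at j=4)
  i=4: ✗ (no rhs in [5,5])
  i=5: ✗ (lhs fails at k=5 before rhs at j=6)
  i=6: ✗ (lhs fails at k=6 before rhs at j=7)
  i=7: ✗ (lhs fails at k=7 before rhs at j=8)
  i=8: ✓ (rhs at j=9; lhs holds on [8,8])
Positions where it holds: {2, 8} → 2.

2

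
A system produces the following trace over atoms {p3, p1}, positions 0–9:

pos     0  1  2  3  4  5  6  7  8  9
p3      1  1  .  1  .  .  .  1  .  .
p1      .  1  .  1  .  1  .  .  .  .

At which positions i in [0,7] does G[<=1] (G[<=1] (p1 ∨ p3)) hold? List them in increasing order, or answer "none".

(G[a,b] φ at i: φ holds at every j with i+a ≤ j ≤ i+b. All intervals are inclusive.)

none

Evaluate at each i in [0,7]:
  i=0: ✗ (fails at j=1)
  i=1: ✗ (fails at j=1)
  i=2: ✗ (fails at j=2)
  i=3: ✗ (fails at j=3)
  i=4: ✗ (fails at j=4)
  i=5: ✗ (fails at j=5)
  i=6: ✗ (fails at j=6)
  i=7: ✗ (fails at j=7)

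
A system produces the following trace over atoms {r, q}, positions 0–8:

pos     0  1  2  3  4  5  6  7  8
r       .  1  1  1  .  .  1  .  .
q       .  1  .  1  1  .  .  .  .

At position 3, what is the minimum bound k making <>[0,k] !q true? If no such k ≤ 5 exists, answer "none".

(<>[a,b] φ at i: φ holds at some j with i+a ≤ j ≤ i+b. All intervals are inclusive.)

Scan j = 3,4,… for !q:
  j=3: fails
  j=4: fails
  j=5: holds
First hit at j=5, so smallest k = 5-3 = 2.

2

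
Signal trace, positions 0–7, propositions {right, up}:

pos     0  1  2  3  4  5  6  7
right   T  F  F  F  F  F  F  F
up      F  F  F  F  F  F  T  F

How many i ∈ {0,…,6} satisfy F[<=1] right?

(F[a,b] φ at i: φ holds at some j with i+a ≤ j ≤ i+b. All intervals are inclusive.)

1

Evaluate at each i in [0,6]:
  i=0: ✓ (witness j=0)
  i=1: ✗ (none in [1,2])
  i=2: ✗ (none in [2,3])
  i=3: ✗ (none in [3,4])
  i=4: ✗ (none in [4,5])
  i=5: ✗ (none in [5,6])
  i=6: ✗ (none in [6,7])
Positions where it holds: {0} → 1.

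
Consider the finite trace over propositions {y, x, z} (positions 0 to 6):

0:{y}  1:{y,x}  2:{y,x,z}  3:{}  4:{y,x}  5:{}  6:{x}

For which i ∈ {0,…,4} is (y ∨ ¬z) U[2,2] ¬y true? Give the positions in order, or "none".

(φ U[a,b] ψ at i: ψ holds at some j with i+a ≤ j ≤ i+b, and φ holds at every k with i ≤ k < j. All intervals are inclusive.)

1, 3, 4

Evaluate at each i in [0,4]:
  i=0: ✗ (no rhs in [2,2])
  i=1: ✓ (rhs at j=3; lhs holds on [1,2])
  i=2: ✗ (no rhs in [4,4])
  i=3: ✓ (rhs at j=5; lhs holds on [3,4])
  i=4: ✓ (rhs at j=6; lhs holds on [4,5])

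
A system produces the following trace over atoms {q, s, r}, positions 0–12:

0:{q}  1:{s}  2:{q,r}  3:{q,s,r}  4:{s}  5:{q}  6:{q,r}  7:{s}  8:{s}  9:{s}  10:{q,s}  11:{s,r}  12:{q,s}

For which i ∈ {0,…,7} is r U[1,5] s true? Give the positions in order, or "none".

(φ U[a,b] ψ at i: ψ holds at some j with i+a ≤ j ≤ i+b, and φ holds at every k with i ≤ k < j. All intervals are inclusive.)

2, 3, 6

Evaluate at each i in [0,7]:
  i=0: ✗ (lhs fails at k=0 before rhs at j=1)
  i=1: ✗ (lhs fails at k=1 before rhs at j=3)
  i=2: ✓ (rhs at j=3; lhs holds on [2,2])
  i=3: ✓ (rhs at j=4; lhs holds on [3,3])
  i=4: ✗ (lhs fails at k=4 before rhs at j=7)
  i=5: ✗ (lhs fails at k=5 before rhs at j=7)
  i=6: ✓ (rhs at j=7; lhs holds on [6,6])
  i=7: ✗ (lhs fails at k=7 before rhs at j=8)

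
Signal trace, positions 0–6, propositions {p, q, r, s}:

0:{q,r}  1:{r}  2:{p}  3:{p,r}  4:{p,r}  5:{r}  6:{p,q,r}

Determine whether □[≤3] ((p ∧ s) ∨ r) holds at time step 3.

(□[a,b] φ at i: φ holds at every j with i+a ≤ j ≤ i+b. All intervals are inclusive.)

Holds

Check ((p ∧ s) ∨ r) at every j in [3,6]:
  j=3: true
  j=4: true
  j=5: true
  j=6: true
All positions satisfy it → formula holds.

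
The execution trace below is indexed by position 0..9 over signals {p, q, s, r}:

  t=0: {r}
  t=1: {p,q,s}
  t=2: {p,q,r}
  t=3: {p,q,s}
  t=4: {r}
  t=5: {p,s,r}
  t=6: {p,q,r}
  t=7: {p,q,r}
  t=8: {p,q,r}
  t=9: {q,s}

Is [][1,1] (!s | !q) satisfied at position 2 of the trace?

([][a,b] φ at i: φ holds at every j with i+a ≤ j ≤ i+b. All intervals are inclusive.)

False

Check (!s | !q) at every j in [3,3]:
  j=3: false
Fails at j=3 → formula fails.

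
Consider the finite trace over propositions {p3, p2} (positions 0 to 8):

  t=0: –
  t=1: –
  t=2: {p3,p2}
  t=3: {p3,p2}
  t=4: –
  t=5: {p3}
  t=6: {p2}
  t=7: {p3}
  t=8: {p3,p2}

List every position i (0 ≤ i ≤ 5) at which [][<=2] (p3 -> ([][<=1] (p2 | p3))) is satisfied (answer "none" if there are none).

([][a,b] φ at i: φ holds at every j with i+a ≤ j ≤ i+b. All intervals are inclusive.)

0, 4, 5

Evaluate at each i in [0,5]:
  i=0: ✓ (all of [0,2])
  i=1: ✗ (fails at j=3)
  i=2: ✗ (fails at j=3)
  i=3: ✗ (fails at j=3)
  i=4: ✓ (all of [4,6])
  i=5: ✓ (all of [5,7])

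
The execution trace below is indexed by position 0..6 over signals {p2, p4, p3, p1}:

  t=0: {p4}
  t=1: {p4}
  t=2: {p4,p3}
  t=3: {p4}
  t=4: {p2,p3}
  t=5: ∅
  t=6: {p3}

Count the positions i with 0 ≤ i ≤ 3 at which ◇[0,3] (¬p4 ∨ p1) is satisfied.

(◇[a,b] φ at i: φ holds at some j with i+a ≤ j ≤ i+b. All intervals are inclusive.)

Evaluate at each i in [0,3]:
  i=0: ✗ (none in [0,3])
  i=1: ✓ (witness j=4)
  i=2: ✓ (witness j=4)
  i=3: ✓ (witness j=4)
Positions where it holds: {1, 2, 3} → 3.

3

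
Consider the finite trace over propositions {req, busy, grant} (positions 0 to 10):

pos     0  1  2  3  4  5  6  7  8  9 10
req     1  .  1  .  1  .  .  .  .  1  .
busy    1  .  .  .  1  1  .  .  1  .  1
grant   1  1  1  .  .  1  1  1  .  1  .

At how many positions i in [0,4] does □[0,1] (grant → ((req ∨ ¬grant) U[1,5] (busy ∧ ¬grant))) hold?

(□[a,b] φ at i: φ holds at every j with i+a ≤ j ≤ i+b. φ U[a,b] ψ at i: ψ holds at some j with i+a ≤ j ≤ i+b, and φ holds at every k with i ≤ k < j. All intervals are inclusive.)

2

Evaluate at each i in [0,4]:
  i=0: ✗ (fails at j=0)
  i=1: ✗ (fails at j=1)
  i=2: ✓ (all of [2,3])
  i=3: ✓ (all of [3,4])
  i=4: ✗ (fails at j=5)
Positions where it holds: {2, 3} → 2.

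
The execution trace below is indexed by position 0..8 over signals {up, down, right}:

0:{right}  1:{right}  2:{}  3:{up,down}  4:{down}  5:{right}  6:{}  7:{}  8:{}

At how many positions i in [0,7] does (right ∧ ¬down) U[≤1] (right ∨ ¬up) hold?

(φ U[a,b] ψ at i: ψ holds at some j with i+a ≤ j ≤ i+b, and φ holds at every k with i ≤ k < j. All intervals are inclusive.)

Evaluate at each i in [0,7]:
  i=0: ✓ (rhs at j=0)
  i=1: ✓ (rhs at j=1)
  i=2: ✓ (rhs at j=2)
  i=3: ✗ (lhs fails at k=3 before rhs at j=4)
  i=4: ✓ (rhs at j=4)
  i=5: ✓ (rhs at j=5)
  i=6: ✓ (rhs at j=6)
  i=7: ✓ (rhs at j=7)
Positions where it holds: {0, 1, 2, 4, 5, 6, 7} → 7.

7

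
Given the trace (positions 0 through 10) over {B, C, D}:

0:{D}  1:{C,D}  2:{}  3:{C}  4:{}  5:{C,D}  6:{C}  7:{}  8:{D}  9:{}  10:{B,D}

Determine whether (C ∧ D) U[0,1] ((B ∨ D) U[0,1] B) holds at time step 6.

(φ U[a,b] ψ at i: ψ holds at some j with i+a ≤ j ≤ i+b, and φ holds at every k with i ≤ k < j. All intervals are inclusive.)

Need some j in [6,7] with ((B ∨ D) U[0,1] B), and (C ∧ D) at every k in [6,j-1].
  j=6: ((B ∨ D) U[0,1] B) — fails.
  j=7: ((B ∨ D) U[0,1] B) — fails.
No j in the window works → until fails.

No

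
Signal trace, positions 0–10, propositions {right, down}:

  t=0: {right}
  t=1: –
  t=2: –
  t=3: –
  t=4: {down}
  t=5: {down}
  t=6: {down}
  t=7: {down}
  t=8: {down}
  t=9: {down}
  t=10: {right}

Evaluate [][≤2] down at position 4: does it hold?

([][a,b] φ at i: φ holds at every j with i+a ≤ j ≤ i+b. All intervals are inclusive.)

True

Check down at every j in [4,6]:
  j=4: true
  j=5: true
  j=6: true
All positions satisfy it → formula holds.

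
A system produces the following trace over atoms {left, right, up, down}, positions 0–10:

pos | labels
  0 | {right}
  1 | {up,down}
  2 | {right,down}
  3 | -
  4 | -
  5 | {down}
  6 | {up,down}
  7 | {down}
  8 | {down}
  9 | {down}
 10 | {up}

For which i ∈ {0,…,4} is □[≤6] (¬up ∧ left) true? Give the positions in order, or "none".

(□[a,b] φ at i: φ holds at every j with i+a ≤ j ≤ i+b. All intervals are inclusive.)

none

Evaluate at each i in [0,4]:
  i=0: ✗ (fails at j=0)
  i=1: ✗ (fails at j=1)
  i=2: ✗ (fails at j=2)
  i=3: ✗ (fails at j=3)
  i=4: ✗ (fails at j=4)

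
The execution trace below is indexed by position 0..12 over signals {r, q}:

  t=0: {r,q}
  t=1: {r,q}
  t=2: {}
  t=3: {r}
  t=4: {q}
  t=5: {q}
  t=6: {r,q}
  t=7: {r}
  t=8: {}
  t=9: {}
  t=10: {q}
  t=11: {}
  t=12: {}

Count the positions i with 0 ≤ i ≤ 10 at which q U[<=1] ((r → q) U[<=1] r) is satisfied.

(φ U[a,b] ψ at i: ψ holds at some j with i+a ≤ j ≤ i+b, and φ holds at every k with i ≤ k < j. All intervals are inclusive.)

8

Evaluate at each i in [0,10]:
  i=0: ✓ (rhs at j=0)
  i=1: ✓ (rhs at j=1)
  i=2: ✓ (rhs at j=2)
  i=3: ✓ (rhs at j=3)
  i=4: ✓ (rhs at j=5; lhs holds on [4,4])
  i=5: ✓ (rhs at j=5)
  i=6: ✓ (rhs at j=6)
  i=7: ✓ (rhs at j=7)
  i=8: ✗ (no rhs in [8,9])
  i=9: ✗ (no rhs in [9,10])
  i=10: ✗ (no rhs in [10,11])
Positions where it holds: {0, 1, 2, 3, 4, 5, 6, 7} → 8.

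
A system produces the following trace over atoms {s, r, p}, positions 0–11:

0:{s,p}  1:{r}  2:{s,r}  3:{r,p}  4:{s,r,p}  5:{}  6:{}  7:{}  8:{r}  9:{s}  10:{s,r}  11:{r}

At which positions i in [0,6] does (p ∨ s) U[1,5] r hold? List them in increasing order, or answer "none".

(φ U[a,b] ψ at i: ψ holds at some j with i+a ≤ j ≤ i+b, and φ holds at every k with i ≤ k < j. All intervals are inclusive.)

Evaluate at each i in [0,6]:
  i=0: ✓ (rhs at j=1; lhs holds on [0,0])
  i=1: ✗ (lhs fails at k=1 before rhs at j=2)
  i=2: ✓ (rhs at j=3; lhs holds on [2,2])
  i=3: ✓ (rhs at j=4; lhs holds on [3,3])
  i=4: ✗ (lhs fails at k=5 before rhs at j=8)
  i=5: ✗ (lhs fails at k=5 before rhs at j=8)
  i=6: ✗ (lhs fails at k=6 before rhs at j=8)

0, 2, 3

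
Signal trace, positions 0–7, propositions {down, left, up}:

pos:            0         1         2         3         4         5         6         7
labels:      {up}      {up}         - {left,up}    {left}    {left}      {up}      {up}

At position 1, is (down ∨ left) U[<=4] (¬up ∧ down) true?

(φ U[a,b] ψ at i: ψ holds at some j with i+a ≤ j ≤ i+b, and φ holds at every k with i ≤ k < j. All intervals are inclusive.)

Need some j in [1,5] with (¬up ∧ down), and (down ∨ left) at every k in [1,j-1].
  j=1: (¬up ∧ down) false.
  j=2: (¬up ∧ down) false.
  j=3: (¬up ∧ down) false.
  j=4: (¬up ∧ down) false.
  j=5: (¬up ∧ down) false.
No j in the window works → until fails.

Does not hold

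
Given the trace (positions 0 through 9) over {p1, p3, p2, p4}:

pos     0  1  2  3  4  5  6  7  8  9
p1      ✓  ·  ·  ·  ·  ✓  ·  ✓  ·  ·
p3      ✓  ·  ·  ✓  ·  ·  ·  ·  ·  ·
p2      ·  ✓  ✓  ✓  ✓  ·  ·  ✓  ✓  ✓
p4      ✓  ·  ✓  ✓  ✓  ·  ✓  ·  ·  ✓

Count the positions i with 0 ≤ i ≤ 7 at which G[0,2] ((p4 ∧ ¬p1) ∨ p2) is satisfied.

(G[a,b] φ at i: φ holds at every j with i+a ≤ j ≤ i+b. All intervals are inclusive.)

4

Evaluate at each i in [0,7]:
  i=0: ✗ (fails at j=0)
  i=1: ✓ (all of [1,3])
  i=2: ✓ (all of [2,4])
  i=3: ✗ (fails at j=5)
  i=4: ✗ (fails at j=5)
  i=5: ✗ (fails at j=5)
  i=6: ✓ (all of [6,8])
  i=7: ✓ (all of [7,9])
Positions where it holds: {1, 2, 6, 7} → 4.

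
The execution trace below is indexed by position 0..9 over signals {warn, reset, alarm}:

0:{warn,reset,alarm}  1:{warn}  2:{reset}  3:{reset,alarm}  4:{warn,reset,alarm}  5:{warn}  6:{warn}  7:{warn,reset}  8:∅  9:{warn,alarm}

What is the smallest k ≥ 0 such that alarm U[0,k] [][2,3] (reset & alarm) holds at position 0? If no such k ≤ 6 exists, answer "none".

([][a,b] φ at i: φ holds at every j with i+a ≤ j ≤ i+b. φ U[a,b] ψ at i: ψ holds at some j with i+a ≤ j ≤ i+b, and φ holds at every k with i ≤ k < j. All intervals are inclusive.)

Need earliest j ≥ 0 with [][2,3] (reset & alarm), and alarm at every k in [0,j-1].
  j=0: rhs fails.
  j=1: rhs holds; lhs holds on [0,0]. k = 1.

1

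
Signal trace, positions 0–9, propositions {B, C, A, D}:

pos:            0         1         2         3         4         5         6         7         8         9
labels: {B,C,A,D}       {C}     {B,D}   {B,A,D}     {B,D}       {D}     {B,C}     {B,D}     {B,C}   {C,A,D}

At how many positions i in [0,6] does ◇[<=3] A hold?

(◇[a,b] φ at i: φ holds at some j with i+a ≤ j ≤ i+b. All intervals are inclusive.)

Evaluate at each i in [0,6]:
  i=0: ✓ (witness j=0)
  i=1: ✓ (witness j=3)
  i=2: ✓ (witness j=3)
  i=3: ✓ (witness j=3)
  i=4: ✗ (none in [4,7])
  i=5: ✗ (none in [5,8])
  i=6: ✓ (witness j=9)
Positions where it holds: {0, 1, 2, 3, 6} → 5.

5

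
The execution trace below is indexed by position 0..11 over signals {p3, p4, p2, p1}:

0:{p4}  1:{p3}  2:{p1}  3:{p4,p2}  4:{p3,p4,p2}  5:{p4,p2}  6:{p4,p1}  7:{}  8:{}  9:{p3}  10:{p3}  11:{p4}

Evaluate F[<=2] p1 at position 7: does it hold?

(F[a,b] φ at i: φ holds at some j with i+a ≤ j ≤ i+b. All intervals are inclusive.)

Does not hold

Check p1 at each j in [7,9]:
  j=7: false
  j=8: false
  j=9: false
No position in the window satisfies it → formula fails.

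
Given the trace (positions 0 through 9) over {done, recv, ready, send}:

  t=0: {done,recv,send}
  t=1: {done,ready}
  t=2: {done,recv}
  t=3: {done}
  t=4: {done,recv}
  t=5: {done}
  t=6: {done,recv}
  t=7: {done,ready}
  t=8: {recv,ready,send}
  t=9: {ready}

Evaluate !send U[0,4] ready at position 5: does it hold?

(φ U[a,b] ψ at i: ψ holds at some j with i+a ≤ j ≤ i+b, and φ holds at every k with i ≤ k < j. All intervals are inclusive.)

Need some j in [5,9] with ready, and !send at every k in [5,j-1].
  j=5: ready false.
  j=6: ready false.
  j=7: ready holds; !send holds at every k in [5,6] → satisfied.

True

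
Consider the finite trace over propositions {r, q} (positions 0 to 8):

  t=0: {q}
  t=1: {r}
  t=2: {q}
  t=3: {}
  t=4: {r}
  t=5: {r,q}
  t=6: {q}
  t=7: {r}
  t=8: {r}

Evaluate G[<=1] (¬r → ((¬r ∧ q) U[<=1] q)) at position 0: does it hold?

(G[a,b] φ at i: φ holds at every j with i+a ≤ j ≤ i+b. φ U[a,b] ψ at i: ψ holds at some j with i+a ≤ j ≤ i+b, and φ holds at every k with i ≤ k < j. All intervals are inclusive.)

Holds

Check (¬r → ((¬r ∧ q) U[<=1] q)) at every j in [0,1]:
  j=0: antecedent true; consequent holds → ✓
  j=1: antecedent false → ✓
All positions satisfy it → formula holds.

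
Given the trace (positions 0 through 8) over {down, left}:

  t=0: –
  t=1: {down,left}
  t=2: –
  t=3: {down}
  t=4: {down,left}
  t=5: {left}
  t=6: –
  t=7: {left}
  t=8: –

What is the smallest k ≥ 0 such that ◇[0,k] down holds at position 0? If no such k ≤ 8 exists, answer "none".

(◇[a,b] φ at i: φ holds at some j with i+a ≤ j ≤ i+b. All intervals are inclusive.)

1

Scan j = 0,1,… for down:
  j=0: fails
  j=1: holds
First hit at j=1, so smallest k = 1-0 = 1.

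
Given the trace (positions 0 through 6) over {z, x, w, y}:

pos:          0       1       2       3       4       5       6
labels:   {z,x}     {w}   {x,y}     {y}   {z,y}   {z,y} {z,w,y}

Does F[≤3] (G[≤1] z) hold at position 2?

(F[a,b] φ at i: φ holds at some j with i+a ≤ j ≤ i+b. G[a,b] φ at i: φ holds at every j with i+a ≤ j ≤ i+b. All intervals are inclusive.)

Check G[≤1] z at each j in [2,5]:
  j=2: fails at 2
  j=3: fails at 3
  j=4: holds on [4,5]
  j=5: holds on [5,6]
Found at j=4 → formula holds.

Holds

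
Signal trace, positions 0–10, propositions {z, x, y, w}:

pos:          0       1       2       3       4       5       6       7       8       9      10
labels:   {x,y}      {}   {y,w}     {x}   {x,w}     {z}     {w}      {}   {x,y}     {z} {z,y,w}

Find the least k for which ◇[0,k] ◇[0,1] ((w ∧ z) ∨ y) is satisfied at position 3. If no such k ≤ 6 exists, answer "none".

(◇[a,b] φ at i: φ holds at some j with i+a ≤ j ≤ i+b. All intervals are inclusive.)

4

Scan j = 3,4,… for ◇[0,1] ((w ∧ z) ∨ y):
  j=3: fails
  j=4: fails
  j=5: fails
  j=6: fails
  j=7: holds
First hit at j=7, so smallest k = 7-3 = 4.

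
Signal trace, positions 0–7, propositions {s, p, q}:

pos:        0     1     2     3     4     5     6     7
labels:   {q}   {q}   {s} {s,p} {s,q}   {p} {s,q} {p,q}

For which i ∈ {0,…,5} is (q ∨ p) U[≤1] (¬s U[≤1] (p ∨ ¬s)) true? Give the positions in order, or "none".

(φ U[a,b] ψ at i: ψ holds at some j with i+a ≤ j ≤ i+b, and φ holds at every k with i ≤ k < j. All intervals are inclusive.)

0, 1, 3, 4, 5

Evaluate at each i in [0,5]:
  i=0: ✓ (rhs at j=0)
  i=1: ✓ (rhs at j=1)
  i=2: ✗ (lhs fails at k=2 before rhs at j=3)
  i=3: ✓ (rhs at j=3)
  i=4: ✓ (rhs at j=5; lhs holds on [4,4])
  i=5: ✓ (rhs at j=5)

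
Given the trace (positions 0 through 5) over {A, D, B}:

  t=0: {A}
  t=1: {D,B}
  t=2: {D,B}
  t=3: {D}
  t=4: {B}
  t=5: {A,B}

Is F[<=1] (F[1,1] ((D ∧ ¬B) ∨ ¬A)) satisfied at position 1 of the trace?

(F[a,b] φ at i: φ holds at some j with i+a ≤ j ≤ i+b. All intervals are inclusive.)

Yes

Check F[1,1] ((D ∧ ¬B) ∨ ¬A) at each j in [1,2]:
  j=1: holds (witness at 2)
  j=2: holds (witness at 3)
Found at j=1 → formula holds.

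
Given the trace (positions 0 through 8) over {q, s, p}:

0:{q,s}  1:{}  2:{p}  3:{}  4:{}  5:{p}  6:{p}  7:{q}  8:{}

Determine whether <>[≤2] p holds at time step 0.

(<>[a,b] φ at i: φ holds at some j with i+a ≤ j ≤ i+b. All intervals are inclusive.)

Check p at each j in [0,2]:
  j=0: false
  j=1: false
  j=2: true
Found at j=2 → formula holds.

True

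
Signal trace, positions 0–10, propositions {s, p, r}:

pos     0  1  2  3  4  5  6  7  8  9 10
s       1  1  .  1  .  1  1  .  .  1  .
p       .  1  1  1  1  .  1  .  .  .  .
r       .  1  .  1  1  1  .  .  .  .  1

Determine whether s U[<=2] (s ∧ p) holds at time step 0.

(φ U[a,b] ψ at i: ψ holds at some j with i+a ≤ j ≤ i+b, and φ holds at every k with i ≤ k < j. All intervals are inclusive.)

True

Need some j in [0,2] with (s ∧ p), and s at every k in [0,j-1].
  j=0: (s ∧ p) false.
  j=1: (s ∧ p) holds; s holds at every k in [0,0] → satisfied.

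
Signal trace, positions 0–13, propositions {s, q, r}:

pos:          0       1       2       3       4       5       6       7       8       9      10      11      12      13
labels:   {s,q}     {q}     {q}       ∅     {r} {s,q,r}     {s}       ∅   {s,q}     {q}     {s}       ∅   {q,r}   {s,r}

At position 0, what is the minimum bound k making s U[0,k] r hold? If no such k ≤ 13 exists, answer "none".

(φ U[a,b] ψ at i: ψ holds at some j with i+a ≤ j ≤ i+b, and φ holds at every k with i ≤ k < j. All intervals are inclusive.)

none

Need earliest j ≥ 0 with r, and s at every k in [0,j-1].
  j=0: rhs fails.
  j=1: rhs fails.
  j=2: rhs fails.
  j=3: rhs fails.
  j=4: rhs holds but lhs fails at k=1.
  j=5: rhs holds but lhs fails at k=1.
  j=6: rhs fails.
  j=7: rhs fails.
  j=8: rhs fails.
  j=9: rhs fails.
  j=10: rhs fails.
  j=11: rhs fails.
  j=12: rhs holds but lhs fails at k=1.
  j=13: rhs holds but lhs fails at k=1.
No witness within the range → none.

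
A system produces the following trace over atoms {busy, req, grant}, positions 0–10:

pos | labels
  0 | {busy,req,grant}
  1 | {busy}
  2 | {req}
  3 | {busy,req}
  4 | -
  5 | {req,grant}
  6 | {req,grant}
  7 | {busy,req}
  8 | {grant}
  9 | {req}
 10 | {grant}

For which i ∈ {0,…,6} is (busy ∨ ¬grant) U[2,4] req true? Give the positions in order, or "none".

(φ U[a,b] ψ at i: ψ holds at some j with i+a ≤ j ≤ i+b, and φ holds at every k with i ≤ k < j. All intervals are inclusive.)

Evaluate at each i in [0,6]:
  i=0: ✓ (rhs at j=2; lhs holds on [0,1])
  i=1: ✓ (rhs at j=3; lhs holds on [1,2])
  i=2: ✓ (rhs at j=5; lhs holds on [2,4])
  i=3: ✓ (rhs at j=5; lhs holds on [3,4])
  i=4: ✗ (lhs fails at k=5 before rhs at j=6)
  i=5: ✗ (lhs fails at k=5 before rhs at j=7)
  i=6: ✗ (lhs fails at k=6 before rhs at j=9)

0, 1, 2, 3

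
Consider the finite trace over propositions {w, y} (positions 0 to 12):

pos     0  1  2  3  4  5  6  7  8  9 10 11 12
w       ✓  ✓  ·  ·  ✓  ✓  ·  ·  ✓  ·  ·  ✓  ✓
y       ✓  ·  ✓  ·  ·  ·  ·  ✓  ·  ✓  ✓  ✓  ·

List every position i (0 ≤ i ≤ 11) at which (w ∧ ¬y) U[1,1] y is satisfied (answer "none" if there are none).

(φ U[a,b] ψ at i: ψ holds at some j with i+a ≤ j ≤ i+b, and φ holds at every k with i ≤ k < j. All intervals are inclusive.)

1, 8

Evaluate at each i in [0,11]:
  i=0: ✗ (no rhs in [1,1])
  i=1: ✓ (rhs at j=2; lhs holds on [1,1])
  i=2: ✗ (no rhs in [3,3])
  i=3: ✗ (no rhs in [4,4])
  i=4: ✗ (no rhs in [5,5])
  i=5: ✗ (no rhs in [6,6])
  i=6: ✗ (lhs fails at k=6 before rhs at j=7)
  i=7: ✗ (no rhs in [8,8])
  i=8: ✓ (rhs at j=9; lhs holds on [8,8])
  i=9: ✗ (lhs fails at k=9 before rhs at j=10)
  i=10: ✗ (lhs fails at k=10 before rhs at j=11)
  i=11: ✗ (no rhs in [12,12])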